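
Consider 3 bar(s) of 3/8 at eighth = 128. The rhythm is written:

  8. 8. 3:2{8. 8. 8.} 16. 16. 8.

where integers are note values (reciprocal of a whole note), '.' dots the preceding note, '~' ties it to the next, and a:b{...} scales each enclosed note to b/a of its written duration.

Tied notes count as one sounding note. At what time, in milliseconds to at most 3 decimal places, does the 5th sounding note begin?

note 5 onset = 5b = 2343.75ms

1. 0.0ms @ 0 + 703.125ms (3/2)
2. 703.125ms @ 3/2 + 703.125ms (3/2)
3. 1406.25ms @ 3 + 468.75ms (1)
4. 1875.0ms @ 4 + 468.75ms (1)
5. 2343.75ms @ 5 + 468.75ms (1)
6. 2812.5ms @ 6 + 351.562ms (3/4)
7. 3164.062ms @ 27/4 + 351.562ms (3/4)
8. 3515.625ms @ 15/2 + 703.125ms (3/2)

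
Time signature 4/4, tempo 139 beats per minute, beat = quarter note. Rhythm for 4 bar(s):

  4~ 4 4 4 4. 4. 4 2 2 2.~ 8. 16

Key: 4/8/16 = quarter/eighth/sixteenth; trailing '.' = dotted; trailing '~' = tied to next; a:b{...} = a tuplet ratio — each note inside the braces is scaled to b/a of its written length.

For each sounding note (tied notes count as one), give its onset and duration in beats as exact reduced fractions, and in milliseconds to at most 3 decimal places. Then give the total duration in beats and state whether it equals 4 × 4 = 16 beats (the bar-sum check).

1) 0.0ms=0b +863.309ms=2b
2) 863.309ms=2b +431.655ms=1b
3) 1294.964ms=3b +431.655ms=1b
4) 1726.619ms=4b +647.482ms=3/2b
5) 2374.101ms=11/2b +647.482ms=3/2b
6) 3021.583ms=7b +431.655ms=1b
7) 3453.237ms=8b +863.309ms=2b
8) 4316.547ms=10b +863.309ms=2b
9) 5179.856ms=12b +1618.705ms=15/4b
10) 6798.561ms=63/4b +107.914ms=1/4b
Σ=16b of 16 (139bpm 4/4) — PASS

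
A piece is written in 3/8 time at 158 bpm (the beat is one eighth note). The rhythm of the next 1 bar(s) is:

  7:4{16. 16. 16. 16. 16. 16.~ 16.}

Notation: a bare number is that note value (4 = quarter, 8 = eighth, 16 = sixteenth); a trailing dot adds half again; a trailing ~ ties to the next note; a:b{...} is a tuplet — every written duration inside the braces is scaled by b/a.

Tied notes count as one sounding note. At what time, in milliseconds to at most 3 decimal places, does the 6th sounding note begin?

1. 0.0ms @ 0 + 162.749ms (3/7)
2. 162.749ms @ 3/7 + 162.749ms (3/7)
3. 325.497ms @ 6/7 + 162.749ms (3/7)
4. 488.246ms @ 9/7 + 162.749ms (3/7)
5. 650.995ms @ 12/7 + 162.749ms (3/7)
6. 813.743ms @ 15/7 + 325.497ms (6/7)

note 6 onset = 15/7b = 813.743ms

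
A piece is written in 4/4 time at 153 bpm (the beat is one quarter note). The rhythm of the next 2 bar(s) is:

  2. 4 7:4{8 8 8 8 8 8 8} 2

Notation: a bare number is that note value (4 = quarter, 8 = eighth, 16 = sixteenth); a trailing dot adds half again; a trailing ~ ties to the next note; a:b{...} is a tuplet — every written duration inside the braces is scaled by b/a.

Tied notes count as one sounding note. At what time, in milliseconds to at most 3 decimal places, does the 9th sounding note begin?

1. 0.0ms @ 0 + 1176.471ms (3)
2. 1176.471ms @ 3 + 392.157ms (1)
3. 1568.627ms @ 4 + 112.045ms (2/7)
4. 1680.672ms @ 30/7 + 112.045ms (2/7)
5. 1792.717ms @ 32/7 + 112.045ms (2/7)
6. 1904.762ms @ 34/7 + 112.045ms (2/7)
7. 2016.807ms @ 36/7 + 112.045ms (2/7)
8. 2128.852ms @ 38/7 + 112.045ms (2/7)
9. 2240.896ms @ 40/7 + 112.045ms (2/7)
10. 2352.941ms @ 6 + 784.314ms (2)

note 9 onset = 40/7b = 2240.896ms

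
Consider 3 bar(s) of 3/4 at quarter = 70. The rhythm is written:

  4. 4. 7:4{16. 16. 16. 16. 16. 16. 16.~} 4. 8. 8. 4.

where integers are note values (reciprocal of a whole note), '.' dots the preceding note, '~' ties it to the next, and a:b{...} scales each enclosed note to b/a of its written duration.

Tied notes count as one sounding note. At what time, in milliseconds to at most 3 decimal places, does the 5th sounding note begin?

1. 0.0ms @ 0 + 1285.714ms (3/2)
2. 1285.714ms @ 3/2 + 1285.714ms (3/2)
3. 2571.429ms @ 3 + 183.673ms (3/14)
4. 2755.102ms @ 45/14 + 183.673ms (3/14)
5. 2938.776ms @ 24/7 + 183.673ms (3/14)
6. 3122.449ms @ 51/14 + 183.673ms (3/14)
7. 3306.122ms @ 27/7 + 183.673ms (3/14)
8. 3489.796ms @ 57/14 + 183.673ms (3/14)
9. 3673.469ms @ 30/7 + 1469.388ms (12/7)
10. 5142.857ms @ 6 + 642.857ms (3/4)
11. 5785.714ms @ 27/4 + 642.857ms (3/4)
12. 6428.571ms @ 15/2 + 1285.714ms (3/2)

note 5 onset = 24/7b = 2938.776ms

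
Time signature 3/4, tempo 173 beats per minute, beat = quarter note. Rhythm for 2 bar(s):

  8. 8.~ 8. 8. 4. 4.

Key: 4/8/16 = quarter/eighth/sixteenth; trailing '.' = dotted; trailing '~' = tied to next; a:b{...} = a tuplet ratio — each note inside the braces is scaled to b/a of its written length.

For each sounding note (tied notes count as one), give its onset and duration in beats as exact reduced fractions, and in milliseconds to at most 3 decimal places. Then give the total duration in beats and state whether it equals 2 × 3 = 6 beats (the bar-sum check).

1) 0.0ms=0b +260.116ms=3/4b
2) 260.116ms=3/4b +520.231ms=3/2b
3) 780.347ms=9/4b +260.116ms=3/4b
4) 1040.462ms=3b +520.231ms=3/2b
5) 1560.694ms=9/2b +520.231ms=3/2b
Σ=6b of 6 (173bpm 3/4) — PASS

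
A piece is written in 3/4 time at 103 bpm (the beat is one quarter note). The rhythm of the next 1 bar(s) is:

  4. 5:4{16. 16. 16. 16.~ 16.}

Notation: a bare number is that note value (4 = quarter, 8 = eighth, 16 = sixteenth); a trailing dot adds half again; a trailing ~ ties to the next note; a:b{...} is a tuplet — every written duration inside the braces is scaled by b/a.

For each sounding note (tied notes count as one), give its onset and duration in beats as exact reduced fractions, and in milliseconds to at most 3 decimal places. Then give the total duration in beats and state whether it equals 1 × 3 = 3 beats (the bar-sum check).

1) 0.0ms=0b +873.786ms=3/2b
2) 873.786ms=3/2b +174.757ms=3/10b
3) 1048.544ms=9/5b +174.757ms=3/10b
4) 1223.301ms=21/10b +174.757ms=3/10b
5) 1398.058ms=12/5b +349.515ms=3/5b
Σ=3b of 3 (103bpm 3/4) — PASS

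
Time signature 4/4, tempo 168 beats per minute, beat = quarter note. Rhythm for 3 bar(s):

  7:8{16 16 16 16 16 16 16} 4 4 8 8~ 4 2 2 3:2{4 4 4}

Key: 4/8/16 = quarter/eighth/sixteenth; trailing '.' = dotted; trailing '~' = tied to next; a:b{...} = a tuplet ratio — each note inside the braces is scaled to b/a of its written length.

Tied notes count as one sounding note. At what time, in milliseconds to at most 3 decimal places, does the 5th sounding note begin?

note 5 onset = 8/7b = 408.163ms

1. 0.0ms @ 0 + 102.041ms (2/7)
2. 102.041ms @ 2/7 + 102.041ms (2/7)
3. 204.082ms @ 4/7 + 102.041ms (2/7)
4. 306.122ms @ 6/7 + 102.041ms (2/7)
5. 408.163ms @ 8/7 + 102.041ms (2/7)
6. 510.204ms @ 10/7 + 102.041ms (2/7)
7. 612.245ms @ 12/7 + 102.041ms (2/7)
8. 714.286ms @ 2 + 357.143ms (1)
9. 1071.429ms @ 3 + 357.143ms (1)
10. 1428.571ms @ 4 + 178.571ms (1/2)
11. 1607.143ms @ 9/2 + 535.714ms (3/2)
12. 2142.857ms @ 6 + 714.286ms (2)
13. 2857.143ms @ 8 + 714.286ms (2)
14. 3571.429ms @ 10 + 238.095ms (2/3)
15. 3809.524ms @ 32/3 + 238.095ms (2/3)
16. 4047.619ms @ 34/3 + 238.095ms (2/3)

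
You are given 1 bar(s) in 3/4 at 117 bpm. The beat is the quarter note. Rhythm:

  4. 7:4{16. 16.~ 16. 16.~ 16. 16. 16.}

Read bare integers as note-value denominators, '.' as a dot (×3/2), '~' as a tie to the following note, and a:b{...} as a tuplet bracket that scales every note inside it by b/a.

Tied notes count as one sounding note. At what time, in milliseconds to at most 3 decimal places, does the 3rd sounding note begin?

1. 0.0ms @ 0 + 769.231ms (3/2)
2. 769.231ms @ 3/2 + 109.89ms (3/14)
3. 879.121ms @ 12/7 + 219.78ms (3/7)
4. 1098.901ms @ 15/7 + 219.78ms (3/7)
5. 1318.681ms @ 18/7 + 109.89ms (3/14)
6. 1428.571ms @ 39/14 + 109.89ms (3/14)

note 3 onset = 12/7b = 879.121ms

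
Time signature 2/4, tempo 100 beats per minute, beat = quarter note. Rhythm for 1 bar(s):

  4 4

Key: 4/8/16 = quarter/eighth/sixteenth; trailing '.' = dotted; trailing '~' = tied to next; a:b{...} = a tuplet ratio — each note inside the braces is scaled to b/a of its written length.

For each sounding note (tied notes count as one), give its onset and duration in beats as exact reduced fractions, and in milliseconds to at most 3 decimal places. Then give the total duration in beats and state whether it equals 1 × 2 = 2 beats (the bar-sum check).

1) 0.0ms=0b +600.0ms=1b
2) 600.0ms=1b +600.0ms=1b
Σ=2b of 2 (100bpm 2/4) — PASS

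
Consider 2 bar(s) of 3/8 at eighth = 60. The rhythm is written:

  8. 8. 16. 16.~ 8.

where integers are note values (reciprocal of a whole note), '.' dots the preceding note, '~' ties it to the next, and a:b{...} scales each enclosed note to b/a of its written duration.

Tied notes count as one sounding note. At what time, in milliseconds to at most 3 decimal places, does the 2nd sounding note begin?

note 2 onset = 3/2b = 1500.0ms

1. 0.0ms @ 0 + 1500.0ms (3/2)
2. 1500.0ms @ 3/2 + 1500.0ms (3/2)
3. 3000.0ms @ 3 + 750.0ms (3/4)
4. 3750.0ms @ 15/4 + 2250.0ms (9/4)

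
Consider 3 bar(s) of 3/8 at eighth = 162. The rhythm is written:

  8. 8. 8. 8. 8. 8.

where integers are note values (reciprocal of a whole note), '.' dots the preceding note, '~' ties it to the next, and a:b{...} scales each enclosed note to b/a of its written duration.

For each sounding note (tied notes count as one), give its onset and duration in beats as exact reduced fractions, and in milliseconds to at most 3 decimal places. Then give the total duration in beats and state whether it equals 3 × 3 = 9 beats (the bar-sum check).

1) 0.0ms=0b +555.556ms=3/2b
2) 555.556ms=3/2b +555.556ms=3/2b
3) 1111.111ms=3b +555.556ms=3/2b
4) 1666.667ms=9/2b +555.556ms=3/2b
5) 2222.222ms=6b +555.556ms=3/2b
6) 2777.778ms=15/2b +555.556ms=3/2b
Σ=9b of 9 (162bpm 3/8) — PASS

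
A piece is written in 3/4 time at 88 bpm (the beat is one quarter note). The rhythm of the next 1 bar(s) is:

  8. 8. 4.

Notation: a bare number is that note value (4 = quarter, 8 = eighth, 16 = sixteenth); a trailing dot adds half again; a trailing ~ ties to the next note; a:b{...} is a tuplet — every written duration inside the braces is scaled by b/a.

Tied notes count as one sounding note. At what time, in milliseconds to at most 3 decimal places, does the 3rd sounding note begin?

1. 0.0ms @ 0 + 511.364ms (3/4)
2. 511.364ms @ 3/4 + 511.364ms (3/4)
3. 1022.727ms @ 3/2 + 1022.727ms (3/2)

note 3 onset = 3/2b = 1022.727ms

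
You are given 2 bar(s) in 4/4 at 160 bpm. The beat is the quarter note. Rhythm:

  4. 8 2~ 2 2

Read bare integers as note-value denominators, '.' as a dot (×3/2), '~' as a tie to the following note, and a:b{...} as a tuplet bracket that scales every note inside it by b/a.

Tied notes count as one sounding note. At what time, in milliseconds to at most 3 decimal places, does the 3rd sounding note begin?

note 3 onset = 2b = 750.0ms

1. 0.0ms @ 0 + 562.5ms (3/2)
2. 562.5ms @ 3/2 + 187.5ms (1/2)
3. 750.0ms @ 2 + 1500.0ms (4)
4. 2250.0ms @ 6 + 750.0ms (2)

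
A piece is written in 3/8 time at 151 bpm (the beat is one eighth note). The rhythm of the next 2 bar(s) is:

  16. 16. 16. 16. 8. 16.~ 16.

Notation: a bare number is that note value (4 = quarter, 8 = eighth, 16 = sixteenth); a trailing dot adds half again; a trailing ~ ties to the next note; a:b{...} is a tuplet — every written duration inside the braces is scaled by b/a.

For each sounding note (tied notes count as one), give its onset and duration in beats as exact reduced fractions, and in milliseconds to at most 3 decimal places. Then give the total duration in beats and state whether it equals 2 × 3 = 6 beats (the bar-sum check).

1) 0.0ms=0b +298.013ms=3/4b
2) 298.013ms=3/4b +298.013ms=3/4b
3) 596.026ms=3/2b +298.013ms=3/4b
4) 894.04ms=9/4b +298.013ms=3/4b
5) 1192.053ms=3b +596.026ms=3/2b
6) 1788.079ms=9/2b +596.026ms=3/2b
Σ=6b of 6 (151bpm 3/8) — PASS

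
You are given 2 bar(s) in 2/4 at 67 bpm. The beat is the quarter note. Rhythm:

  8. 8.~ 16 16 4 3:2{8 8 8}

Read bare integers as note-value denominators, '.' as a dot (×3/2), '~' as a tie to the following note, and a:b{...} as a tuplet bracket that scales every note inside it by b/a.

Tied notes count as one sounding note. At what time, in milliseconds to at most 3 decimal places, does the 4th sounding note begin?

1. 0.0ms @ 0 + 671.642ms (3/4)
2. 671.642ms @ 3/4 + 895.522ms (1)
3. 1567.164ms @ 7/4 + 223.881ms (1/4)
4. 1791.045ms @ 2 + 895.522ms (1)
5. 2686.567ms @ 3 + 298.507ms (1/3)
6. 2985.075ms @ 10/3 + 298.507ms (1/3)
7. 3283.582ms @ 11/3 + 298.507ms (1/3)

note 4 onset = 2b = 1791.045ms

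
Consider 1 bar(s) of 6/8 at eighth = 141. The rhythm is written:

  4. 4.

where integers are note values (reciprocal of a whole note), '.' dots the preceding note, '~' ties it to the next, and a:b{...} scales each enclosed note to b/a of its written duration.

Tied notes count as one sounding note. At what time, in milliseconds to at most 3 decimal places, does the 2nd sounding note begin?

note 2 onset = 3b = 1276.596ms

1. 0.0ms @ 0 + 1276.596ms (3)
2. 1276.596ms @ 3 + 1276.596ms (3)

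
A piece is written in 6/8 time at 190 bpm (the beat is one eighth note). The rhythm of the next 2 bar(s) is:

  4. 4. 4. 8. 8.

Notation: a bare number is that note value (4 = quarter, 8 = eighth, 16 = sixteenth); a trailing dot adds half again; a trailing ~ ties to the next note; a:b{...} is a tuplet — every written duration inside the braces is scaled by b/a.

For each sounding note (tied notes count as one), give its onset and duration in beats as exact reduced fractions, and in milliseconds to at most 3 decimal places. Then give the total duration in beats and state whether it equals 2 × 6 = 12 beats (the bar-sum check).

1) 0.0ms=0b +947.368ms=3b
2) 947.368ms=3b +947.368ms=3b
3) 1894.737ms=6b +947.368ms=3b
4) 2842.105ms=9b +473.684ms=3/2b
5) 3315.789ms=21/2b +473.684ms=3/2b
Σ=12b of 12 (190bpm 6/8) — PASS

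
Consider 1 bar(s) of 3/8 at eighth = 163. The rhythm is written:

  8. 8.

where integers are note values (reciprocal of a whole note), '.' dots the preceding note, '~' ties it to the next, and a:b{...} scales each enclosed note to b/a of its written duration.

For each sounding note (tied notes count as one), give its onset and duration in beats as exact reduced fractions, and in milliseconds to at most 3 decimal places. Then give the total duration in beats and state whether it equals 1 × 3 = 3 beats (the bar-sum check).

1) 0.0ms=0b +552.147ms=3/2b
2) 552.147ms=3/2b +552.147ms=3/2b
Σ=3b of 3 (163bpm 3/8) — PASS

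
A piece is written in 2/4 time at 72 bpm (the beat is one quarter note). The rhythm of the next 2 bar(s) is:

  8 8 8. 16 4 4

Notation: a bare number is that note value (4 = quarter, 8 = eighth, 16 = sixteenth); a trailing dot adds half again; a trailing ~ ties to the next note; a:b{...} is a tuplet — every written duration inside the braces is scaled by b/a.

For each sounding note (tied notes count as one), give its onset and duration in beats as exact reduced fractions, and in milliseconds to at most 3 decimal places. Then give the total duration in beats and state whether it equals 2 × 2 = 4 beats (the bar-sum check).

1) 0.0ms=0b +416.667ms=1/2b
2) 416.667ms=1/2b +416.667ms=1/2b
3) 833.333ms=1b +625.0ms=3/4b
4) 1458.333ms=7/4b +208.333ms=1/4b
5) 1666.667ms=2b +833.333ms=1b
6) 2500.0ms=3b +833.333ms=1b
Σ=4b of 4 (72bpm 2/4) — PASS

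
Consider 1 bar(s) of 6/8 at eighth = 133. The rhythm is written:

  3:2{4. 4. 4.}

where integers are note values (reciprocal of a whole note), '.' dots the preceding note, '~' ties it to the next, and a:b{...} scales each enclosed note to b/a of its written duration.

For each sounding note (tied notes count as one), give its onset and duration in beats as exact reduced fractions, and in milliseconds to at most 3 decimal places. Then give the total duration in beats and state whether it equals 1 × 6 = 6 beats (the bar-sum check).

1) 0.0ms=0b +902.256ms=2b
2) 902.256ms=2b +902.256ms=2b
3) 1804.511ms=4b +902.256ms=2b
Σ=6b of 6 (133bpm 6/8) — PASS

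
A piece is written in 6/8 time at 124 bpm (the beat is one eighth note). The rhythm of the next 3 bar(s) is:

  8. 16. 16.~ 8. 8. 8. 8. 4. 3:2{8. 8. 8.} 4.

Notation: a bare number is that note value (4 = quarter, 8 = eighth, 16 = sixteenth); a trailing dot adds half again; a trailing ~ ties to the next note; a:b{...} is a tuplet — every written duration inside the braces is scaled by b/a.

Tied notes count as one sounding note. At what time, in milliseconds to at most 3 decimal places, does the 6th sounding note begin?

1. 0.0ms @ 0 + 725.806ms (3/2)
2. 725.806ms @ 3/2 + 362.903ms (3/4)
3. 1088.71ms @ 9/4 + 1088.71ms (9/4)
4. 2177.419ms @ 9/2 + 725.806ms (3/2)
5. 2903.226ms @ 6 + 725.806ms (3/2)
6. 3629.032ms @ 15/2 + 725.806ms (3/2)
7. 4354.839ms @ 9 + 1451.613ms (3)
8. 5806.452ms @ 12 + 483.871ms (1)
9. 6290.323ms @ 13 + 483.871ms (1)
10. 6774.194ms @ 14 + 483.871ms (1)
11. 7258.065ms @ 15 + 1451.613ms (3)

note 6 onset = 15/2b = 3629.032ms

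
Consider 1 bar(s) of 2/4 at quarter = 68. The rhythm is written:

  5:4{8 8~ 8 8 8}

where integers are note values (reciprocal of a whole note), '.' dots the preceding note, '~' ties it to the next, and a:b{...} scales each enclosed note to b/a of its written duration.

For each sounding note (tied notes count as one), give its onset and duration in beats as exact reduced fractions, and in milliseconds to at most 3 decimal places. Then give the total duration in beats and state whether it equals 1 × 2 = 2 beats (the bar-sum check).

1) 0.0ms=0b +352.941ms=2/5b
2) 352.941ms=2/5b +705.882ms=4/5b
3) 1058.824ms=6/5b +352.941ms=2/5b
4) 1411.765ms=8/5b +352.941ms=2/5b
Σ=2b of 2 (68bpm 2/4) — PASS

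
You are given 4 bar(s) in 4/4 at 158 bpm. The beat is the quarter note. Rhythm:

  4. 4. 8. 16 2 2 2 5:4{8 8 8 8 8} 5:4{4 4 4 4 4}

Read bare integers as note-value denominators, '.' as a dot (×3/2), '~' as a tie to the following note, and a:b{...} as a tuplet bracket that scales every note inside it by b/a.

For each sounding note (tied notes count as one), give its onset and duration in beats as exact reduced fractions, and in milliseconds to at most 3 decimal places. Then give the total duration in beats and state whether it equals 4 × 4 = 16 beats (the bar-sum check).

1) 0.0ms=0b +569.62ms=3/2b
2) 569.62ms=3/2b +569.62ms=3/2b
3) 1139.241ms=3b +284.81ms=3/4b
4) 1424.051ms=15/4b +94.937ms=1/4b
5) 1518.987ms=4b +759.494ms=2b
6) 2278.481ms=6b +759.494ms=2b
7) 3037.975ms=8b +759.494ms=2b
8) 3797.468ms=10b +151.899ms=2/5b
9) 3949.367ms=52/5b +151.899ms=2/5b
10) 4101.266ms=54/5b +151.899ms=2/5b
11) 4253.165ms=56/5b +151.899ms=2/5b
12) 4405.063ms=58/5b +151.899ms=2/5b
13) 4556.962ms=12b +303.797ms=4/5b
14) 4860.759ms=64/5b +303.797ms=4/5b
15) 5164.557ms=68/5b +303.797ms=4/5b
16) 5468.354ms=72/5b +303.797ms=4/5b
17) 5772.152ms=76/5b +303.797ms=4/5b
Σ=16b of 16 (158bpm 4/4) — PASS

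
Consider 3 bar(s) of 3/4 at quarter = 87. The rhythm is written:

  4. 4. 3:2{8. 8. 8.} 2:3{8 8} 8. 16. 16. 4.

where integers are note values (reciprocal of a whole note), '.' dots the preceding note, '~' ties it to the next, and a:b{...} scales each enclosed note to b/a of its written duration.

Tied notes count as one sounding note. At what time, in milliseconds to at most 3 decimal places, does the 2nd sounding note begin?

1. 0.0ms @ 0 + 1034.483ms (3/2)
2. 1034.483ms @ 3/2 + 1034.483ms (3/2)
3. 2068.966ms @ 3 + 344.828ms (1/2)
4. 2413.793ms @ 7/2 + 344.828ms (1/2)
5. 2758.621ms @ 4 + 344.828ms (1/2)
6. 3103.448ms @ 9/2 + 517.241ms (3/4)
7. 3620.69ms @ 21/4 + 517.241ms (3/4)
8. 4137.931ms @ 6 + 517.241ms (3/4)
9. 4655.172ms @ 27/4 + 258.621ms (3/8)
10. 4913.793ms @ 57/8 + 258.621ms (3/8)
11. 5172.414ms @ 15/2 + 1034.483ms (3/2)

note 2 onset = 3/2b = 1034.483ms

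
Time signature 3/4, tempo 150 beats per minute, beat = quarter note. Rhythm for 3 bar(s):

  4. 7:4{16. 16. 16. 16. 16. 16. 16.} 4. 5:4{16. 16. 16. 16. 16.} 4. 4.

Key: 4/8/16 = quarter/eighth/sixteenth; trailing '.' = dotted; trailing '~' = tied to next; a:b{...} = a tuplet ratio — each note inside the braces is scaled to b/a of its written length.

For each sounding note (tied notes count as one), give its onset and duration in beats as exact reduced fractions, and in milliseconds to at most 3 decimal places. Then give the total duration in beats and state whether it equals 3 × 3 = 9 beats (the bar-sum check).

1) 0.0ms=0b +600.0ms=3/2b
2) 600.0ms=3/2b +85.714ms=3/14b
3) 685.714ms=12/7b +85.714ms=3/14b
4) 771.429ms=27/14b +85.714ms=3/14b
5) 857.143ms=15/7b +85.714ms=3/14b
6) 942.857ms=33/14b +85.714ms=3/14b
7) 1028.571ms=18/7b +85.714ms=3/14b
8) 1114.286ms=39/14b +85.714ms=3/14b
9) 1200.0ms=3b +600.0ms=3/2b
10) 1800.0ms=9/2b +120.0ms=3/10b
11) 1920.0ms=24/5b +120.0ms=3/10b
12) 2040.0ms=51/10b +120.0ms=3/10b
13) 2160.0ms=27/5b +120.0ms=3/10b
14) 2280.0ms=57/10b +120.0ms=3/10b
15) 2400.0ms=6b +600.0ms=3/2b
16) 3000.0ms=15/2b +600.0ms=3/2b
Σ=9b of 9 (150bpm 3/4) — PASS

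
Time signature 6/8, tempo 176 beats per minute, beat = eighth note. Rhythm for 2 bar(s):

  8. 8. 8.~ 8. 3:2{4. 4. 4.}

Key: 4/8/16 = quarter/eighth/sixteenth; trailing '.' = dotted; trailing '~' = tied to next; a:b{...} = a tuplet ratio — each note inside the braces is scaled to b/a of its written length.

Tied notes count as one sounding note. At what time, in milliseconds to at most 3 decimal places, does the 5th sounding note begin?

note 5 onset = 8b = 2727.273ms

1. 0.0ms @ 0 + 511.364ms (3/2)
2. 511.364ms @ 3/2 + 511.364ms (3/2)
3. 1022.727ms @ 3 + 1022.727ms (3)
4. 2045.455ms @ 6 + 681.818ms (2)
5. 2727.273ms @ 8 + 681.818ms (2)
6. 3409.091ms @ 10 + 681.818ms (2)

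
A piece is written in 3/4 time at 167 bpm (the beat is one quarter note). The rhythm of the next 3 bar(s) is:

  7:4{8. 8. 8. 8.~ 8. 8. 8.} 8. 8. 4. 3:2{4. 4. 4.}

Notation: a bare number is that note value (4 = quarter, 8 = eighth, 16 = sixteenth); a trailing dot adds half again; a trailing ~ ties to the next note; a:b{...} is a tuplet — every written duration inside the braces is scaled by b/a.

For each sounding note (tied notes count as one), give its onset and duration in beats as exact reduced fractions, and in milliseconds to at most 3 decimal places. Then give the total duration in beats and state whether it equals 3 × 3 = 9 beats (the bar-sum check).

1) 0.0ms=0b +153.978ms=3/7b
2) 153.978ms=3/7b +153.978ms=3/7b
3) 307.956ms=6/7b +153.978ms=3/7b
4) 461.933ms=9/7b +307.956ms=6/7b
5) 769.889ms=15/7b +153.978ms=3/7b
6) 923.867ms=18/7b +153.978ms=3/7b
7) 1077.844ms=3b +269.461ms=3/4b
8) 1347.305ms=15/4b +269.461ms=3/4b
9) 1616.766ms=9/2b +538.922ms=3/2b
10) 2155.689ms=6b +359.281ms=1b
11) 2514.97ms=7b +359.281ms=1b
12) 2874.251ms=8b +359.281ms=1b
Σ=9b of 9 (167bpm 3/4) — PASS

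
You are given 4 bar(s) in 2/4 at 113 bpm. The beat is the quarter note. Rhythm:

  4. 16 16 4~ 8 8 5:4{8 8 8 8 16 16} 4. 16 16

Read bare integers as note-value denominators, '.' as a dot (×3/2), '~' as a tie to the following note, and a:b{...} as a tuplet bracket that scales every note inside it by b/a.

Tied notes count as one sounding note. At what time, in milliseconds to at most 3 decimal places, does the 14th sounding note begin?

1. 0.0ms @ 0 + 796.46ms (3/2)
2. 796.46ms @ 3/2 + 132.743ms (1/4)
3. 929.204ms @ 7/4 + 132.743ms (1/4)
4. 1061.947ms @ 2 + 796.46ms (3/2)
5. 1858.407ms @ 7/2 + 265.487ms (1/2)
6. 2123.894ms @ 4 + 212.389ms (2/5)
7. 2336.283ms @ 22/5 + 212.389ms (2/5)
8. 2548.673ms @ 24/5 + 212.389ms (2/5)
9. 2761.062ms @ 26/5 + 212.389ms (2/5)
10. 2973.451ms @ 28/5 + 106.195ms (1/5)
11. 3079.646ms @ 29/5 + 106.195ms (1/5)
12. 3185.841ms @ 6 + 796.46ms (3/2)
13. 3982.301ms @ 15/2 + 132.743ms (1/4)
14. 4115.044ms @ 31/4 + 132.743ms (1/4)

note 14 onset = 31/4b = 4115.044ms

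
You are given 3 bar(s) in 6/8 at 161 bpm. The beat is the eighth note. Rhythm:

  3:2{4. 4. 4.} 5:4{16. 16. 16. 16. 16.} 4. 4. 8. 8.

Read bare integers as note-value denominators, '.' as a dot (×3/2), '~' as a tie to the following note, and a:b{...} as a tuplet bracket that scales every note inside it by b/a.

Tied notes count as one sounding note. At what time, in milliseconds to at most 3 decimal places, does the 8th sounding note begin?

1. 0.0ms @ 0 + 745.342ms (2)
2. 745.342ms @ 2 + 745.342ms (2)
3. 1490.683ms @ 4 + 745.342ms (2)
4. 2236.025ms @ 6 + 223.602ms (3/5)
5. 2459.627ms @ 33/5 + 223.602ms (3/5)
6. 2683.23ms @ 36/5 + 223.602ms (3/5)
7. 2906.832ms @ 39/5 + 223.602ms (3/5)
8. 3130.435ms @ 42/5 + 223.602ms (3/5)
9. 3354.037ms @ 9 + 1118.012ms (3)
10. 4472.05ms @ 12 + 1118.012ms (3)
11. 5590.062ms @ 15 + 559.006ms (3/2)
12. 6149.068ms @ 33/2 + 559.006ms (3/2)

note 8 onset = 42/5b = 3130.435ms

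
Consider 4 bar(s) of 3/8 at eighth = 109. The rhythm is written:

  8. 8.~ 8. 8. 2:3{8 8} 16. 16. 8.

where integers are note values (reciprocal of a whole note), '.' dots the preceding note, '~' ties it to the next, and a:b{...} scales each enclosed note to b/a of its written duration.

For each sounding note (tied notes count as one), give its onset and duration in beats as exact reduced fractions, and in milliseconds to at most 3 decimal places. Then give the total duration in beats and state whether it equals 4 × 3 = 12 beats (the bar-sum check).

1) 0.0ms=0b +825.688ms=3/2b
2) 825.688ms=3/2b +1651.376ms=3b
3) 2477.064ms=9/2b +825.688ms=3/2b
4) 3302.752ms=6b +825.688ms=3/2b
5) 4128.44ms=15/2b +825.688ms=3/2b
6) 4954.128ms=9b +412.844ms=3/4b
7) 5366.972ms=39/4b +412.844ms=3/4b
8) 5779.817ms=21/2b +825.688ms=3/2b
Σ=12b of 12 (109bpm 3/8) — PASS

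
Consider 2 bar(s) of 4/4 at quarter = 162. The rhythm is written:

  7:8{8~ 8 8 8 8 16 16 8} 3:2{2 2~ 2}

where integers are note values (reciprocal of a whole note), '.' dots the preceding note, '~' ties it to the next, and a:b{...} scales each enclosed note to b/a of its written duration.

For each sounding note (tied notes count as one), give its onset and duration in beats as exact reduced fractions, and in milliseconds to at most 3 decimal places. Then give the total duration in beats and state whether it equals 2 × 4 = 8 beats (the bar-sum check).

1) 0.0ms=0b +423.28ms=8/7b
2) 423.28ms=8/7b +211.64ms=4/7b
3) 634.921ms=12/7b +211.64ms=4/7b
4) 846.561ms=16/7b +211.64ms=4/7b
5) 1058.201ms=20/7b +105.82ms=2/7b
6) 1164.021ms=22/7b +105.82ms=2/7b
7) 1269.841ms=24/7b +211.64ms=4/7b
8) 1481.481ms=4b +493.827ms=4/3b
9) 1975.309ms=16/3b +987.654ms=8/3b
Σ=8b of 8 (162bpm 4/4) — PASS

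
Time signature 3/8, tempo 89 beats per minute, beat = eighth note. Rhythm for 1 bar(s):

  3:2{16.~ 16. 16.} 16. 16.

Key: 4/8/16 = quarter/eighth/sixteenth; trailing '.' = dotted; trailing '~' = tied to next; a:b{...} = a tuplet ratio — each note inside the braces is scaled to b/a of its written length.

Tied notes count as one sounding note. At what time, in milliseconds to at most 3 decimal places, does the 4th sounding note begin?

1. 0.0ms @ 0 + 674.157ms (1)
2. 674.157ms @ 1 + 337.079ms (1/2)
3. 1011.236ms @ 3/2 + 505.618ms (3/4)
4. 1516.854ms @ 9/4 + 505.618ms (3/4)

note 4 onset = 9/4b = 1516.854ms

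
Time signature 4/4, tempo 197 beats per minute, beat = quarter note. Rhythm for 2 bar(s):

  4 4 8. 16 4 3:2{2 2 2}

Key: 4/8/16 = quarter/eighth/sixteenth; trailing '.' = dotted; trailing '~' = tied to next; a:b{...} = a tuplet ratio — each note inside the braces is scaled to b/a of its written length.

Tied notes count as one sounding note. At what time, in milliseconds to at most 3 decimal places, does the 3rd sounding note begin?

note 3 onset = 2b = 609.137ms

1. 0.0ms @ 0 + 304.569ms (1)
2. 304.569ms @ 1 + 304.569ms (1)
3. 609.137ms @ 2 + 228.426ms (3/4)
4. 837.563ms @ 11/4 + 76.142ms (1/4)
5. 913.706ms @ 3 + 304.569ms (1)
6. 1218.274ms @ 4 + 406.091ms (4/3)
7. 1624.365ms @ 16/3 + 406.091ms (4/3)
8. 2030.457ms @ 20/3 + 406.091ms (4/3)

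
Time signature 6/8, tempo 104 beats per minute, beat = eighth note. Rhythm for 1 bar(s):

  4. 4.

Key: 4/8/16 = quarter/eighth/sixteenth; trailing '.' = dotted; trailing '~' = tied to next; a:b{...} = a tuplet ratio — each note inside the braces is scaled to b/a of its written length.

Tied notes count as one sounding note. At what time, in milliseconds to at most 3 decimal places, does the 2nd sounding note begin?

1. 0.0ms @ 0 + 1730.769ms (3)
2. 1730.769ms @ 3 + 1730.769ms (3)

note 2 onset = 3b = 1730.769ms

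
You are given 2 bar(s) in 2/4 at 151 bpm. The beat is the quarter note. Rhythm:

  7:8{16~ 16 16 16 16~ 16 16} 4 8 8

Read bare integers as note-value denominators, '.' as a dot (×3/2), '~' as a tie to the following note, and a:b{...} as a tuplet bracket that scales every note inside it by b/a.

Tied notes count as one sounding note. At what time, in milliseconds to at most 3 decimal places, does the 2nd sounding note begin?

note 2 onset = 4/7b = 227.058ms

1. 0.0ms @ 0 + 227.058ms (4/7)
2. 227.058ms @ 4/7 + 113.529ms (2/7)
3. 340.587ms @ 6/7 + 113.529ms (2/7)
4. 454.115ms @ 8/7 + 227.058ms (4/7)
5. 681.173ms @ 12/7 + 113.529ms (2/7)
6. 794.702ms @ 2 + 397.351ms (1)
7. 1192.053ms @ 3 + 198.675ms (1/2)
8. 1390.728ms @ 7/2 + 198.675ms (1/2)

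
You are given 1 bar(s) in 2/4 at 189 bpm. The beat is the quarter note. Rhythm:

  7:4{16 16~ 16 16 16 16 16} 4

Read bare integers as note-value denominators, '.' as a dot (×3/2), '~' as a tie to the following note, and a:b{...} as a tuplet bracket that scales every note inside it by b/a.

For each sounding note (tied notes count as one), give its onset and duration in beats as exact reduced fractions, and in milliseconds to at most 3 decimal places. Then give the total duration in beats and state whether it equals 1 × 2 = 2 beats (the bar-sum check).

1) 0.0ms=0b +45.351ms=1/7b
2) 45.351ms=1/7b +90.703ms=2/7b
3) 136.054ms=3/7b +45.351ms=1/7b
4) 181.406ms=4/7b +45.351ms=1/7b
5) 226.757ms=5/7b +45.351ms=1/7b
6) 272.109ms=6/7b +45.351ms=1/7b
7) 317.46ms=1b +317.46ms=1b
Σ=2b of 2 (189bpm 2/4) — PASS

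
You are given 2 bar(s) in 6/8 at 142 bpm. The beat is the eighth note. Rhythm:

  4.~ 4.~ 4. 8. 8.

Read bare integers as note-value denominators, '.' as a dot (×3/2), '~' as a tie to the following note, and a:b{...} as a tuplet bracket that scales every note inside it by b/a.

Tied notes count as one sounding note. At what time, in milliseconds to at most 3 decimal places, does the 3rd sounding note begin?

1. 0.0ms @ 0 + 3802.817ms (9)
2. 3802.817ms @ 9 + 633.803ms (3/2)
3. 4436.62ms @ 21/2 + 633.803ms (3/2)

note 3 onset = 21/2b = 4436.62ms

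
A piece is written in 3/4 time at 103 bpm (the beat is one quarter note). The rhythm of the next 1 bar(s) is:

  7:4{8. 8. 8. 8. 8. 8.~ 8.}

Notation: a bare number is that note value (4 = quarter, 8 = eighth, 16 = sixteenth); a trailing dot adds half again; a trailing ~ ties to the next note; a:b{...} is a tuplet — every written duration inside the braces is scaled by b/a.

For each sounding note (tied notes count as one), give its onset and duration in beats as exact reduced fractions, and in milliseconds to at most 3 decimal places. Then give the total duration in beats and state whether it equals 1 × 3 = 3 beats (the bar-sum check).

1) 0.0ms=0b +249.653ms=3/7b
2) 249.653ms=3/7b +249.653ms=3/7b
3) 499.307ms=6/7b +249.653ms=3/7b
4) 748.96ms=9/7b +249.653ms=3/7b
5) 998.613ms=12/7b +249.653ms=3/7b
6) 1248.266ms=15/7b +499.307ms=6/7b
Σ=3b of 3 (103bpm 3/4) — PASS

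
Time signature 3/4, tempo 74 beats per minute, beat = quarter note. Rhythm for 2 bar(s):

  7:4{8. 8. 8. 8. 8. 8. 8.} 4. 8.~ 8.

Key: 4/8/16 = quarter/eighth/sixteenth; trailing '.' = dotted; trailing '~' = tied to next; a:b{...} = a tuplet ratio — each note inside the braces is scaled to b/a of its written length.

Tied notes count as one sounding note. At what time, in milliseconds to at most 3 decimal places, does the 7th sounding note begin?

note 7 onset = 18/7b = 2084.942ms

1. 0.0ms @ 0 + 347.49ms (3/7)
2. 347.49ms @ 3/7 + 347.49ms (3/7)
3. 694.981ms @ 6/7 + 347.49ms (3/7)
4. 1042.471ms @ 9/7 + 347.49ms (3/7)
5. 1389.961ms @ 12/7 + 347.49ms (3/7)
6. 1737.452ms @ 15/7 + 347.49ms (3/7)
7. 2084.942ms @ 18/7 + 347.49ms (3/7)
8. 2432.432ms @ 3 + 1216.216ms (3/2)
9. 3648.649ms @ 9/2 + 1216.216ms (3/2)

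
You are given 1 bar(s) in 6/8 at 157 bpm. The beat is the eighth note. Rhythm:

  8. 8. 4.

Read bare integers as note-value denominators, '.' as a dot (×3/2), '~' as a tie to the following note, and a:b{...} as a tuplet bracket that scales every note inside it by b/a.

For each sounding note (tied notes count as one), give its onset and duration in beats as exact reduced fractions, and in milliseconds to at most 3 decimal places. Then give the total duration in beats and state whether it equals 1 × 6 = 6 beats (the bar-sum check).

1) 0.0ms=0b +573.248ms=3/2b
2) 573.248ms=3/2b +573.248ms=3/2b
3) 1146.497ms=3b +1146.497ms=3b
Σ=6b of 6 (157bpm 6/8) — PASS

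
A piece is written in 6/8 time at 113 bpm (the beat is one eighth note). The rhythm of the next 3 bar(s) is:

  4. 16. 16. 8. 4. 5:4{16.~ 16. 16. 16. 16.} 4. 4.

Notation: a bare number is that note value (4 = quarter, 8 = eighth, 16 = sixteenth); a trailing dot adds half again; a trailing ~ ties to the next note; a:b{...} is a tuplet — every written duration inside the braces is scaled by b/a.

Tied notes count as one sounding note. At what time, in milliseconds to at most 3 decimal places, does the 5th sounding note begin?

1. 0.0ms @ 0 + 1592.92ms (3)
2. 1592.92ms @ 3 + 398.23ms (3/4)
3. 1991.15ms @ 15/4 + 398.23ms (3/4)
4. 2389.381ms @ 9/2 + 796.46ms (3/2)
5. 3185.841ms @ 6 + 1592.92ms (3)
6. 4778.761ms @ 9 + 637.168ms (6/5)
7. 5415.929ms @ 51/5 + 318.584ms (3/5)
8. 5734.513ms @ 54/5 + 318.584ms (3/5)
9. 6053.097ms @ 57/5 + 318.584ms (3/5)
10. 6371.681ms @ 12 + 1592.92ms (3)
11. 7964.602ms @ 15 + 1592.92ms (3)

note 5 onset = 6b = 3185.841ms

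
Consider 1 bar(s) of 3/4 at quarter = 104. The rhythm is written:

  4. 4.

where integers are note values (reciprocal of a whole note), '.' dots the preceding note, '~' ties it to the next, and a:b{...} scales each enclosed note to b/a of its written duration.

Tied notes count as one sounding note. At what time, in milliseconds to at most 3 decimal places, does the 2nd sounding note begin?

1. 0.0ms @ 0 + 865.385ms (3/2)
2. 865.385ms @ 3/2 + 865.385ms (3/2)

note 2 onset = 3/2b = 865.385ms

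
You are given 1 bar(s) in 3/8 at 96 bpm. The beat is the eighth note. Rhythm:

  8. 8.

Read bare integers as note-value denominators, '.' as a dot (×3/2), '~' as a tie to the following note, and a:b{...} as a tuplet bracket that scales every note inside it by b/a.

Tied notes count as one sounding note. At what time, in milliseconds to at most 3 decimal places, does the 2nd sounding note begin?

1. 0.0ms @ 0 + 937.5ms (3/2)
2. 937.5ms @ 3/2 + 937.5ms (3/2)

note 2 onset = 3/2b = 937.5ms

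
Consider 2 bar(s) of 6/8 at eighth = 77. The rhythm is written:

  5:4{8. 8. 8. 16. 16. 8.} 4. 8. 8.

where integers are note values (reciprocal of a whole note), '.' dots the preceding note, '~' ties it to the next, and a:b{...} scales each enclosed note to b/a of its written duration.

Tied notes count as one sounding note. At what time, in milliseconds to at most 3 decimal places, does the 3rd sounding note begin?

1. 0.0ms @ 0 + 935.065ms (6/5)
2. 935.065ms @ 6/5 + 935.065ms (6/5)
3. 1870.13ms @ 12/5 + 935.065ms (6/5)
4. 2805.195ms @ 18/5 + 467.532ms (3/5)
5. 3272.727ms @ 21/5 + 467.532ms (3/5)
6. 3740.26ms @ 24/5 + 935.065ms (6/5)
7. 4675.325ms @ 6 + 2337.662ms (3)
8. 7012.987ms @ 9 + 1168.831ms (3/2)
9. 8181.818ms @ 21/2 + 1168.831ms (3/2)

note 3 onset = 12/5b = 1870.13ms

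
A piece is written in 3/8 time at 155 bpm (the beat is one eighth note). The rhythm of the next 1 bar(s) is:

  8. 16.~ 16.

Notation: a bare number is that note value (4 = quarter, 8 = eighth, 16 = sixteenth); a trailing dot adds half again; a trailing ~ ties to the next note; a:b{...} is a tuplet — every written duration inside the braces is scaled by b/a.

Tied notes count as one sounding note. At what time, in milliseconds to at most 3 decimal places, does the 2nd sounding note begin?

note 2 onset = 3/2b = 580.645ms

1. 0.0ms @ 0 + 580.645ms (3/2)
2. 580.645ms @ 3/2 + 580.645ms (3/2)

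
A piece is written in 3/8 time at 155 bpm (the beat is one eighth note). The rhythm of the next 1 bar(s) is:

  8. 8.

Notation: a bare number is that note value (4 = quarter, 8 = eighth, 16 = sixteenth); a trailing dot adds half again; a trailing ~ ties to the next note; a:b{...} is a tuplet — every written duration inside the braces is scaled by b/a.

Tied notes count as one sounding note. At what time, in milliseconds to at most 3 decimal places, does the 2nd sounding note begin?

note 2 onset = 3/2b = 580.645ms

1. 0.0ms @ 0 + 580.645ms (3/2)
2. 580.645ms @ 3/2 + 580.645ms (3/2)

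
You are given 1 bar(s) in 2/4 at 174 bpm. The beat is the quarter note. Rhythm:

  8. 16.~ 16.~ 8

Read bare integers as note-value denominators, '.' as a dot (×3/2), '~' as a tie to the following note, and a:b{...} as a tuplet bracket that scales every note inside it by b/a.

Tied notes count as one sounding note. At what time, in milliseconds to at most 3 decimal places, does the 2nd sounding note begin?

1. 0.0ms @ 0 + 258.621ms (3/4)
2. 258.621ms @ 3/4 + 431.034ms (5/4)

note 2 onset = 3/4b = 258.621ms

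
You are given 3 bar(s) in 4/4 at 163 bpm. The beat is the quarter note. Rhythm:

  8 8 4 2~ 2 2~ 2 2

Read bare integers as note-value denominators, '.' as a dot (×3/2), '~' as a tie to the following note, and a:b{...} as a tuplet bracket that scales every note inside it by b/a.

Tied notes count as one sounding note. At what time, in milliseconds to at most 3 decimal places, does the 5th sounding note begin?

note 5 onset = 6b = 2208.589ms

1. 0.0ms @ 0 + 184.049ms (1/2)
2. 184.049ms @ 1/2 + 184.049ms (1/2)
3. 368.098ms @ 1 + 368.098ms (1)
4. 736.196ms @ 2 + 1472.393ms (4)
5. 2208.589ms @ 6 + 1472.393ms (4)
6. 3680.982ms @ 10 + 736.196ms (2)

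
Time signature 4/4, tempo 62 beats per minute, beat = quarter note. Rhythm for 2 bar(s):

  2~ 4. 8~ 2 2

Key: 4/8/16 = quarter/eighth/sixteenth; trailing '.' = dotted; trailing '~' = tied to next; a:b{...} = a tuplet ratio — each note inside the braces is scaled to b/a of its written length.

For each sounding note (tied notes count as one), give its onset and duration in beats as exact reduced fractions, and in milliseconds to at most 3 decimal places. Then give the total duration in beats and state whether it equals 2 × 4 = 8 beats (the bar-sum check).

1) 0.0ms=0b +3387.097ms=7/2b
2) 3387.097ms=7/2b +2419.355ms=5/2b
3) 5806.452ms=6b +1935.484ms=2b
Σ=8b of 8 (62bpm 4/4) — PASS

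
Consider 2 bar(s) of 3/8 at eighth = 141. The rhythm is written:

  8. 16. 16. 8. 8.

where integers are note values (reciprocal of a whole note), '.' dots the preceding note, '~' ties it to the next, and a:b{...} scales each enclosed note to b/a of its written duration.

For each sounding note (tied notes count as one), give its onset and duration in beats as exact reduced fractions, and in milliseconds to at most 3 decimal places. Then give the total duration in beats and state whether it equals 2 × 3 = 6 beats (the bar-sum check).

1) 0.0ms=0b +638.298ms=3/2b
2) 638.298ms=3/2b +319.149ms=3/4b
3) 957.447ms=9/4b +319.149ms=3/4b
4) 1276.596ms=3b +638.298ms=3/2b
5) 1914.894ms=9/2b +638.298ms=3/2b
Σ=6b of 6 (141bpm 3/8) — PASS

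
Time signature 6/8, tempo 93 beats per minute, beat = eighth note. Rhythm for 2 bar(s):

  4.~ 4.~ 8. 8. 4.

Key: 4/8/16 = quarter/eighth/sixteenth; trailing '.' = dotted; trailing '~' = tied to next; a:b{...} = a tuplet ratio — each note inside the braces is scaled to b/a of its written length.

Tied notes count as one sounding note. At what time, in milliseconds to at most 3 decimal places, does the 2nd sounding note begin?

1. 0.0ms @ 0 + 4838.71ms (15/2)
2. 4838.71ms @ 15/2 + 967.742ms (3/2)
3. 5806.452ms @ 9 + 1935.484ms (3)

note 2 onset = 15/2b = 4838.71ms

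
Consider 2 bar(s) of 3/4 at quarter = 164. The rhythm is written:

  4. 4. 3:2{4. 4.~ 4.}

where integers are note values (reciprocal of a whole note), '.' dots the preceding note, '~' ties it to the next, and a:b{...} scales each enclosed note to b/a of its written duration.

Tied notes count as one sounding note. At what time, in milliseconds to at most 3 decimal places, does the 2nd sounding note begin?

1. 0.0ms @ 0 + 548.78ms (3/2)
2. 548.78ms @ 3/2 + 548.78ms (3/2)
3. 1097.561ms @ 3 + 365.854ms (1)
4. 1463.415ms @ 4 + 731.707ms (2)

note 2 onset = 3/2b = 548.78ms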